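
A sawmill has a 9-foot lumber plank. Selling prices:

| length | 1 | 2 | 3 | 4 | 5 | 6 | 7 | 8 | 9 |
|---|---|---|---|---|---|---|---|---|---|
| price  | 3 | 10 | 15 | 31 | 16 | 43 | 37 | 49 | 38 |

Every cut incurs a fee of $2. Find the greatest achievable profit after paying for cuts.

61

Let net[k] be the best obtainable value from length k. For each k, try every first piece i and keep the best of price[i] + net[k−i] minus the 2 cut fee when i<k.
net[1] = 3
net[2] = 10
net[3] = 15
net[4] = 31
net[5] = 32  (first piece 1, then net[4]=31)
net[6] = 43
net[7] = 44  (first piece 1, then net[6]=43)
net[8] = 60  (first piece 4, then net[4]=31)
net[9] = 61  (first piece 1, then net[8]=60)
One optimal plan: pieces 4 + 4 + 1 (2 cuts) → $65 − $4 = $61.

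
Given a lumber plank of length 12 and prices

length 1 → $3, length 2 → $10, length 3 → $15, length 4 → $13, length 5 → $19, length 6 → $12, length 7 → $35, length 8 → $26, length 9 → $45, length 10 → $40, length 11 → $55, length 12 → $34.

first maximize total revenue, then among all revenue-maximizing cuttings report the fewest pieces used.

Build r[k] bottom-up: r[k] = max over allowed piece i of (p[i] + r[k−i]).
r[1] = 3
r[2] = 10
r[3] = 15
r[4] = 20  (first piece 2, then r[2]=10)
r[5] = 25  (first piece 2, then r[3]=15)
r[6] = 30  (first piece 2, then r[4]=20)
r[7] = 35  (first piece 2, then r[5]=25)
r[8] = 40  (first piece 2, then r[6]=30)
r[9] = 45  (first piece 2, then r[7]=35)
r[10] = 50  (first piece 2, then r[8]=40)
r[11] = 55  (first piece 2, then r[9]=45)
r[12] = 60  (first piece 2, then r[10]=50)
Maximum revenue is $60.
Now minimize piece count subject to staying optimal: for each k, pieces[k] = 1 + min over i with p[i]+r[k−i]=r[k] of pieces[k−i].
pieces[9] = 1
pieces[10] = 2
pieces[11] = 1
pieces[12] = 2

2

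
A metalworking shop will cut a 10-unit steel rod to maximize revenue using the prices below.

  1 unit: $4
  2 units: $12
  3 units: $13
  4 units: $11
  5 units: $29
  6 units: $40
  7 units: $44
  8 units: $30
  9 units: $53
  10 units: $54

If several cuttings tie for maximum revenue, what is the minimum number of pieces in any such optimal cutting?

Consider every possible first cut. r[k] is the best of p[i]+r[k−i] over all sellable i≤k.
r[1] = 4
r[2] = max(4+4, 12+0) = 12
r[3] = max(4+12, 12+4, 13+0) = 16
r[4] = max(4+16, 12+12, 13+4, 11+0) = 24
r[5] = max(4+24, 12+16, 13+12, 11+4, 29+0) = 29
r[6] = max(4+29, 12+24, 13+16, 11+12, 29+4, 40+0) = 40
r[7] = max(4+40, 12+29, 13+24, …, 40+4, 44+0) = 44
r[8] = max(4+44, 12+40, 13+29, …, 44+4, 30+0) = 52
r[9] = max(4+52, 12+44, 13+40, …, 30+4, 53+0) = 56
r[10] = max(4+56, 12+52, 13+44, …, 53+4, 54+0) = 64
Maximum revenue is $64.
Now minimize piece count subject to staying optimal: for each k, pieces[k] = 1 + min over i with p[i]+r[k−i]=r[k] of pieces[k−i].
pieces[7] = 1
pieces[8] = 2
pieces[9] = 2
pieces[10] = 3

3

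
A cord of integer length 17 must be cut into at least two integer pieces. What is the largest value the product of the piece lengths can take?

486

Define f[k] = max over 1≤i<k of i · max(k−i, f[k−i]); the inner max lets the remainder stay uncut if that's better.
Small cases: f[2]=1, f[3]=2, f[4]=4, f[5]=6, f[6]=9, f[7]=12, f[8]=18, f[9]=27.
f[10] = max(1×27, 2×18, 3×12, …, 8×2, 9×1) = 36
f[11] = max(1×36, 2×27, 3×18, …, 9×2, 10×1) = 54
f[12] = max(1×54, 2×36, 3×27, …, 10×2, 11×1) = 81
f[13] = max(1×81, 2×54, 3×36, …, 11×2, 12×1) = 108
f[14] = max(1×108, 2×81, 3×54, …, 12×2, 13×1) = 162
f[15] = max(1×162, 2×108, 3×81, …, 13×2, 14×1) = 243
f[16] = max(1×243, 2×162, 3×108, …, 14×2, 15×1) = 324
f[17] = max(1×324, 2×243, 3×162, …, 15×2, 16×1) = 486
One optimal split: 3 + 3 + 3 + 3 + 3 + 2; product 3×3×3×3×3×2 = 486.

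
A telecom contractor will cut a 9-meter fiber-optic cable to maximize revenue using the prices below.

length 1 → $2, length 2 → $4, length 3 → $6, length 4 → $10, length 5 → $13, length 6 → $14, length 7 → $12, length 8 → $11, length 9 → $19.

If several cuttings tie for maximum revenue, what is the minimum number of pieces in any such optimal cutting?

Let r[k] be the best obtainable value from length k. For each k, try every first piece i and keep the best of price[i] + r[k−i].
r[1] = 2
r[2] = 4  (first piece 1, then r[1]=2)
r[3] = 6  (first piece 1, then r[2]=4)
r[4] = 10
r[5] = 13
r[6] = 15  (first piece 1, then r[5]=13)
r[7] = 17  (first piece 1, then r[6]=15)
r[8] = 20  (first piece 4, then r[4]=10)
r[9] = 23  (first piece 4, then r[5]=13)
Maximum revenue is $23.
Now minimize piece count subject to staying optimal: for each k, pieces[k] = 1 + min over i with p[i]+r[k−i]=r[k] of pieces[k−i].
pieces[6] = 2
pieces[7] = 2
pieces[8] = 2
pieces[9] = 2

2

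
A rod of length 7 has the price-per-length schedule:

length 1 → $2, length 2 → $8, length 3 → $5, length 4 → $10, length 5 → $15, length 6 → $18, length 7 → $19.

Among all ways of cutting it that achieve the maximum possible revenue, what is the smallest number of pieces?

4

Build r[k] bottom-up: r[k] = max over allowed piece i of (p[i] + r[k−i]).
r[1] = 2
r[2] = max(2+2, 8+0) = 8
r[3] = max(2+8, 8+2, 5+0) = 10
r[4] = max(2+10, 8+8, 5+2, 10+0) = 16
r[5] = max(2+16, 8+10, 5+8, 10+2, 15+0) = 18
r[6] = max(2+18, 8+16, 5+10, 10+8, 15+2, 18+0) = 24
r[7] = max(2+24, 8+18, 5+16, …, 18+2, 19+0) = 26
Maximum revenue is $26.
Now minimize piece count subject to staying optimal: for each k, pieces[k] = 1 + min over i with p[i]+r[k−i]=r[k] of pieces[k−i].
pieces[4] = 2
pieces[5] = 3
pieces[6] = 3
pieces[7] = 4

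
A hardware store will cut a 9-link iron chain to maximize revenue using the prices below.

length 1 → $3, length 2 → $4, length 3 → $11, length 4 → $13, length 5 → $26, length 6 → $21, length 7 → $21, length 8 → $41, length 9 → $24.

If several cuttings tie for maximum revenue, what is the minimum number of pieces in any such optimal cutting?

2

Consider every possible first cut. r[k] is the best of p[i]+r[k−i] over all sellable i≤k.
r[1] = 3
r[2] = max(3+3, 4+0) = 6
r[3] = max(3+6, 4+3, 11+0) = 11
r[4] = max(3+11, 4+6, 11+3, 13+0) = 14
r[5] = max(3+14, 4+11, 11+6, 13+3, 26+0) = 26
r[6] = max(3+26, 4+14, 11+11, 13+6, 26+3, 21+0) = 29
r[7] = max(3+29, 4+26, 11+14, …, 21+3, 21+0) = 32
r[8] = max(3+32, 4+29, 11+26, …, 21+3, 41+0) = 41
r[9] = max(3+41, 4+32, 11+29, …, 41+3, 24+0) = 44
Maximum revenue is $44.
Now minimize piece count subject to staying optimal: for each k, pieces[k] = 1 + min over i with p[i]+r[k−i]=r[k] of pieces[k−i].
pieces[6] = 2
pieces[7] = 3
pieces[8] = 1
pieces[9] = 2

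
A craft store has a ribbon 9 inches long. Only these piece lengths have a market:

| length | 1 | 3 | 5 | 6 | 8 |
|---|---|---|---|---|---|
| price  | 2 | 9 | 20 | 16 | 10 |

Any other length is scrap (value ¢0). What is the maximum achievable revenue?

Build r[k] bottom-up: r[k] = max over allowed piece i of (p[i] + r[k−i]).
r[1] = 2
r[2] = 4  (first piece 1, then r[1]=2)
r[3] = 9
r[4] = 11  (first piece 1, then r[3]=9)
r[5] = 20
r[6] = 22  (first piece 1, then r[5]=20)
r[7] = 24  (first piece 1, then r[6]=22)
r[8] = 29  (first piece 3, then r[5]=20)
r[9] = 31  (first piece 1, then r[8]=29)
One optimal cutting: 5 + 3 + 1 → ¢31.

31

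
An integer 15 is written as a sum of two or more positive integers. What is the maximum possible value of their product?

243

Define m[k] = max over 1≤i<k of i · max(k−i, m[k−i]); the inner max lets the remainder stay uncut if that's better.
m[2] = 1·max(1,0) = 1·1 = 1
m[3] = 1·max(2,1) = 1·2 = 2
m[4] = 2·max(2,1) = 2·2 = 4
m[5] = 2·max(3,2) = 2·3 = 6
m[6] = 3·max(3,2) = 3·3 = 9
m[7] = 2·max(5,6) = 2·6 = 12
m[8] = 2·max(6,9) = 2·9 = 18
m[9] = 3·max(6,9) = 3·9 = 27
m[10] = 2·max(8,18) = 2·18 = 36
m[11] = 2·max(9,27) = 2·27 = 54
m[12] = 3·max(9,27) = 3·27 = 81
m[13] = 2·max(11,54) = 2·54 = 108
m[14] = 2·max(12,81) = 2·81 = 162
m[15] = 3·max(12,81) = 3·81 = 243
One optimal split: 3 + 3 + 3 + 3 + 3; product 3·3·3·3·3 = 243.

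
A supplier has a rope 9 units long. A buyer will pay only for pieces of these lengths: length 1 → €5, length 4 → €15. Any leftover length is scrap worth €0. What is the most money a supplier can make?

Let best[k] be the best obtainable value from length k. For each k, try every first piece i and keep the best of price[i] + best[k−i].
best[1] = 5
best[2] = 10  (first piece 1, then best[1]=5)
best[3] = 15  (first piece 1, then best[2]=10)
best[4] = max(5+15, 15+0) = 20
best[5] = max(5+20, 15+5) = 25
best[6] = max(5+25, 15+10) = 30
best[7] = max(5+30, 15+15) = 35
best[8] = max(5+35, 15+20) = 40
best[9] = max(5+40, 15+25) = 45
One optimal cutting: 1 + 1 + 1 + 1 + 1 + 1 + 1 + 1 + 1 → €45.

45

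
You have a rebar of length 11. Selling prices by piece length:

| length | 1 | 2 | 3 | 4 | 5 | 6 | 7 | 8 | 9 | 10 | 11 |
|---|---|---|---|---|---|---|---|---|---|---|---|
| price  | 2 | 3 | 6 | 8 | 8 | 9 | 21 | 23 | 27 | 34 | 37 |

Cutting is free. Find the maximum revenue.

Consider every possible first cut. r[k] is the best of p[i]+r[k−i] over all sellable i≤k.
r[1] = 2
r[2] = max(2+2, 3+0) = 4
r[3] = max(2+4, 3+2, 6+0) = 6
r[4] = max(2+6, 3+4, 6+2, 8+0) = 8
r[5] = max(2+8, 3+6, 6+4, 8+2, 8+0) = 10
r[6] = max(2+10, 3+8, 6+6, 8+4, 8+2, 9+0) = 12
r[7] = max(2+12, 3+10, 6+8, …, 9+2, 21+0) = 21
r[8] = max(2+21, 3+12, 6+10, …, 21+2, 23+0) = 23
r[9] = max(2+23, 3+21, 6+12, …, 23+2, 27+0) = 27
r[10] = max(2+27, 3+23, 6+21, …, 27+2, 34+0) = 34
r[11] = max(2+34, 3+27, 6+23, …, 34+2, 37+0) = 37
Best is to sell the whole 11-meter piece uncut for ₹37.

37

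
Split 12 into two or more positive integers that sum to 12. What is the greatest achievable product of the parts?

Let P[k] be the best product for length k (with at least one cut). For each first piece i, the rest contributes max(k−i, P[k−i]).
P[2] = 1*max(1,0) = 1*1 = 1
P[3] = 1*max(2,1) = 1*2 = 2
P[4] = 2*max(2,1) = 2*2 = 4
P[5] = 2*max(3,2) = 2*3 = 6
P[6] = 3*max(3,2) = 3*3 = 9
P[7] = 2*max(5,6) = 2*6 = 12
P[8] = 2*max(6,9) = 2*9 = 18
P[9] = 3*max(6,9) = 3*9 = 27
P[10] = 2*max(8,18) = 2*18 = 36
P[11] = 2*max(9,27) = 2*27 = 54
P[12] = 3*max(9,27) = 3*27 = 81
One optimal split: 3 + 3 + 3 + 3; product 3*3*3*3 = 81.

81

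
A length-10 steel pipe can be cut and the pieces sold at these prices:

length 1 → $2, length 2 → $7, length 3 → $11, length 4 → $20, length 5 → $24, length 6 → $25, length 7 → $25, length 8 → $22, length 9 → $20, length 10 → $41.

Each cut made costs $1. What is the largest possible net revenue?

Build net[k] bottom-up: net[k] = max over allowed piece i of (p[i] + net[k−i]) − 1 per cut.
net[1] = 2
net[2] = max(2+2-1, 7+0) = 7
net[3] = max(2+7-1, 7+2-1, 11+0) = 11
net[4] = max(2+11-1, 7+7-1, 11+2-1, 20+0) = 20
net[5] = max(2+20-1, 7+11-1, 11+7-1, 20+2-1, 24+0) = 24
net[6] = max(2+24-1, 7+20-1, 11+11-1, 20+7-1, 24+2-1, 25+0) = 26
net[7] = max(2+26-1, 7+24-1, 11+20-1, …, 25+2-1, 25+0) = 30
net[8] = max(2+30-1, 7+26-1, 11+24-1, …, 25+2-1, 22+0) = 39
net[9] = max(2+39-1, 7+30-1, 11+26-1, …, 22+2-1, 20+0) = 43
net[10] = max(2+43-1, 7+39-1, 11+30-1, …, 20+2-1, 41+0) = 47
One optimal plan: pieces 5 + 5 (1 cut) → $48 − $1 = $47.

47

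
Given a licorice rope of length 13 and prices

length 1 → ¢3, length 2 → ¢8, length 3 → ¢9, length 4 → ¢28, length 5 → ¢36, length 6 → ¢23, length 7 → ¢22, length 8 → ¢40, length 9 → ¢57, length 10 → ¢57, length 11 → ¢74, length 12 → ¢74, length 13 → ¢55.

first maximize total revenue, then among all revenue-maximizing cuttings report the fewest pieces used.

Build r[k] bottom-up: r[k] = max over allowed piece i of (p[i] + r[k−i]).
r[1] = 3
r[2] = 8
r[3] = 11  (first piece 1, then r[2]=8)
r[4] = 28
r[5] = 36
r[6] = 39  (first piece 1, then r[5]=36)
r[7] = 44  (first piece 2, then r[5]=36)
r[8] = 56  (first piece 4, then r[4]=28)
r[9] = 64  (first piece 4, then r[5]=36)
r[10] = 72  (first piece 5, then r[5]=36)
r[11] = 75  (first piece 1, then r[10]=72)
r[12] = 84  (first piece 4, then r[8]=56)
r[13] = 92  (first piece 4, then r[9]=64)
Maximum revenue is ¢92.
Now minimize piece count subject to staying optimal: for each k, pieces[k] = 1 + min over i with p[i]+r[k−i]=r[k] of pieces[k−i].
pieces[10] = 2
pieces[11] = 3
pieces[12] = 3
pieces[13] = 3

3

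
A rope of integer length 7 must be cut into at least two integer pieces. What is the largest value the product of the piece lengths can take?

Let m[k] be the best product for length k (with at least one cut). For each first piece i, the rest contributes max(k−i, m[k−i]).
m[2] = 1·max(1,0) = 1·1 = 1
m[3] = 1·max(2,1) = 1·2 = 2
m[4] = 2·max(2,1) = 2·2 = 4
m[5] = 2·max(3,2) = 2·3 = 6
m[6] = 3·max(3,2) = 3·3 = 9
m[7] = 2·max(5,6) = 2·6 = 12
One optimal split: 3 + 2 + 2; product 3·2·2 = 12.

12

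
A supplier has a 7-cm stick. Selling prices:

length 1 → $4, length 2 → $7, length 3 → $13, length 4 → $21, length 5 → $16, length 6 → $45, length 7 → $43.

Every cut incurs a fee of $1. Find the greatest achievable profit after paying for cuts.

48

Build v[k] bottom-up: v[k] = max over allowed piece i of (p[i] + v[k−i]) − 1 per cut.
v[1] = 4
v[2] = 7  (first piece 1, then v[1]=4)
v[3] = 13
v[4] = 21
v[5] = 24  (first piece 1, then v[4]=21)
v[6] = 45
v[7] = 48  (first piece 1, then v[6]=45)
One optimal plan: pieces 6 + 1 (1 cut) → $49 − $1 = $48.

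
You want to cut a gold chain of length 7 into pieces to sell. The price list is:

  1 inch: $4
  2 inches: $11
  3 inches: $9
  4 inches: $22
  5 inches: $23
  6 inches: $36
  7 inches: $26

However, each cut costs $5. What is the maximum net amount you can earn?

35

Let r[k] be the best obtainable value from length k. For each k, try every first piece i and keep the best of price[i] + r[k−i] minus the 5 cut fee when i<k.
r[1] = 4
r[2] = max(4+4-5, 11+0) = 11
r[3] = max(4+11-5, 11+4-5, 9+0) = 10
r[4] = max(4+10-5, 11+11-5, 9+4-5, 22+0) = 22
r[5] = max(4+22-5, 11+10-5, 9+11-5, 22+4-5, 23+0) = 23
r[6] = max(4+23-5, 11+22-5, 9+10-5, 22+11-5, 23+4-5, 36+0) = 36
r[7] = max(4+36-5, 11+23-5, 9+22-5, …, 36+4-5, 26+0) = 35
One optimal plan: pieces 6 + 1 (1 cut) → $40 − $5 = $35.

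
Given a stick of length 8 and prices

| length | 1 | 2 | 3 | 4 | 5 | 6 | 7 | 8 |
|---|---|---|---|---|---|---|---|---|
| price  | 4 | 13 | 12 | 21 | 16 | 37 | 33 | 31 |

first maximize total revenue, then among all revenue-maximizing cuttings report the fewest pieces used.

4

Let r[k] be the best obtainable value from length k. For each k, try every first piece i and keep the best of price[i] + r[k−i].
r[1] = 4
r[2] = 13
r[3] = 17  (first piece 1, then r[2]=13)
r[4] = 26  (first piece 2, then r[2]=13)
r[5] = 30  (first piece 1, then r[4]=26)
r[6] = 39  (first piece 2, then r[4]=26)
r[7] = 43  (first piece 1, then r[6]=39)
r[8] = 52  (first piece 2, then r[6]=39)
Maximum revenue is 52.
Now minimize piece count subject to staying optimal: for each k, pieces[k] = 1 + min over i with p[i]+r[k−i]=r[k] of pieces[k−i].
pieces[5] = 3
pieces[6] = 3
pieces[7] = 4
pieces[8] = 4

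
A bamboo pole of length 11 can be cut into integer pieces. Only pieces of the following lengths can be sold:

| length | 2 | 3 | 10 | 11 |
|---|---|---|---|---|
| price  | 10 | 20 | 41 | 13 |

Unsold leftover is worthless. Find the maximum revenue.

Let best[k] be the best obtainable value from length k. For each k, try every first piece i and keep the best of price[i] + best[k−i].
best[1] = 0
best[2] = 10
best[3] = 20
best[4] = 20
best[5] = 30  (first piece 2, then best[3]=20)
best[6] = 40  (first piece 3, then best[3]=20)
best[7] = 40
best[8] = 50  (first piece 2, then best[6]=40)
best[9] = 60  (first piece 3, then best[6]=40)
best[10] = 60
best[11] = 70  (first piece 2, then best[9]=60)
One optimal cutting: 3 + 3 + 3 + 2 → $70.

70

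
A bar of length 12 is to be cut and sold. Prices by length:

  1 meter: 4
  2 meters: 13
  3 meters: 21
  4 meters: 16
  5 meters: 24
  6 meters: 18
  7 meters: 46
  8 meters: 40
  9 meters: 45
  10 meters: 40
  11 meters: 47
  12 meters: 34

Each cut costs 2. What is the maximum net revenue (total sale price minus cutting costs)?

78

Consider every possible first cut. r[k] is the best of p[i]+r[k−i] over all sellable i≤k, charging 2 whenever i<k.
r[1] = 4
r[2] = 13
r[3] = 21
r[4] = 24  (first piece 2, then r[2]=13)
r[5] = 32  (first piece 2, then r[3]=21)
r[6] = 40  (first piece 3, then r[3]=21)
r[7] = 46
r[8] = 51  (first piece 2, then r[6]=40)
r[9] = 59  (first piece 3, then r[6]=40)
r[10] = 65  (first piece 3, then r[7]=46)
r[11] = 70  (first piece 2, then r[9]=59)
r[12] = 78  (first piece 3, then r[9]=59)
One optimal plan: pieces 3 + 3 + 3 + 3 (3 cuts) → 84 − 6 = 78.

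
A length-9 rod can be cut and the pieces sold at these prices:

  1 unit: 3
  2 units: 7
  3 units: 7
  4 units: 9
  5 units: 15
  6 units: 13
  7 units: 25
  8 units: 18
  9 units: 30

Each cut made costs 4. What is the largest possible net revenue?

30

Consider every possible first cut. v[k] is the best of p[i]+v[k−i] over all sellable i≤k, charging 4 whenever i<k.
v[1] = 3
v[2] = max(3+3-4, 7+0) = 7
v[3] = max(3+7-4, 7+3-4, 7+0) = 7
v[4] = max(3+7-4, 7+7-4, 7+3-4, 9+0) = 10
v[5] = max(3+10-4, 7+7-4, 7+7-4, 9+3-4, 15+0) = 15
v[6] = max(3+15-4, 7+10-4, 7+7-4, 9+7-4, 15+3-4, 13+0) = 14
v[7] = max(3+14-4, 7+15-4, 7+10-4, …, 13+3-4, 25+0) = 25
v[8] = max(3+25-4, 7+14-4, 7+15-4, …, 25+3-4, 18+0) = 24
v[9] = max(3+24-4, 7+25-4, 7+14-4, …, 18+3-4, 30+0) = 30
Best is to make no cuts and sell whole for 30.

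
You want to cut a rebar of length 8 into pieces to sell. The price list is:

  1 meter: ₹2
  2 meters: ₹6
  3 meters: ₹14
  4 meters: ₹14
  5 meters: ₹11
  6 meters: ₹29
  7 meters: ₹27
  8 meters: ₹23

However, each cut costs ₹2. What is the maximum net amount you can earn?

Let r[k] be the best obtainable value from length k. For each k, try every first piece i and keep the best of price[i] + r[k−i] minus the 2 cut fee when i<k.
r[1] = 2
r[2] = max(2+2-2, 6+0) = 6
r[3] = max(2+6-2, 6+2-2, 14+0) = 14
r[4] = max(2+14-2, 6+6-2, 14+2-2, 14+0) = 14
r[5] = max(2+14-2, 6+14-2, 14+6-2, 14+2-2, 11+0) = 18
r[6] = max(2+18-2, 6+14-2, 14+14-2, 14+6-2, 11+2-2, 29+0) = 29
r[7] = max(2+29-2, 6+18-2, 14+14-2, …, 29+2-2, 27+0) = 29
r[8] = max(2+29-2, 6+29-2, 14+18-2, …, 27+2-2, 23+0) = 33
One optimal plan: pieces 6 + 2 (1 cut) → ₹35 − ₹2 = ₹33.

33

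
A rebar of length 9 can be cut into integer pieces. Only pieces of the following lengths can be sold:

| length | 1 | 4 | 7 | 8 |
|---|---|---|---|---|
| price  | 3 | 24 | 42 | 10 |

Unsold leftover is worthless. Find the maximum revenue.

Let best[k] be the best obtainable value from length k. For each k, try every first piece i and keep the best of price[i] + best[k−i].
best[1] = 3
best[2] = 6  (first piece 1, then best[1]=3)
best[3] = 9  (first piece 1, then best[2]=6)
best[4] = max(3+9, 24+0) = 24
best[5] = max(3+24, 24+3) = 27
best[6] = max(3+27, 24+6) = 30
best[7] = max(3+30, 24+9, 42+0) = 42
best[8] = max(3+42, 24+24, 42+3, 10+0) = 48
best[9] = max(3+48, 24+27, 42+6, 10+3) = 51
One optimal cutting: 4 + 4 + 1 → ₹51.

51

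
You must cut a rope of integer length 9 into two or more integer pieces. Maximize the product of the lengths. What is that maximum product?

27

Fill m[k] for k=2..9: at each k try every first piece i and multiply by the better of (k−i) uncut or m[k−i].
m[2] = 1×max(1,0) = 1×1 = 1
m[3] = 1×max(2,1) = 1×2 = 2
m[4] = 2×max(2,1) = 2×2 = 4
m[5] = 2×max(3,2) = 2×3 = 6
m[6] = 3×max(3,2) = 3×3 = 9
m[7] = 2×max(5,6) = 2×6 = 12
m[8] = 2×max(6,9) = 2×9 = 18
m[9] = 3×max(6,9) = 3×9 = 27
One optimal split: 3 + 3 + 3; product 3×3×3 = 27.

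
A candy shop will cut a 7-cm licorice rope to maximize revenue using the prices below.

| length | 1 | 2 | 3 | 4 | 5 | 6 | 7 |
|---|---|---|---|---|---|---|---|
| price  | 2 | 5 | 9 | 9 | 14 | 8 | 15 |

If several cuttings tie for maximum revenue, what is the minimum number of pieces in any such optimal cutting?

Consider every possible first cut. r[k] is the best of p[i]+r[k−i] over all sellable i≤k.
r[1] = 2
r[2] = max(2+2, 5+0) = 5
r[3] = max(2+5, 5+2, 9+0) = 9
r[4] = max(2+9, 5+5, 9+2, 9+0) = 11
r[5] = max(2+11, 5+9, 9+5, 9+2, 14+0) = 14
r[6] = max(2+14, 5+11, 9+9, 9+5, 14+2, 8+0) = 18
r[7] = max(2+18, 5+14, 9+11, …, 8+2, 15+0) = 20
Maximum revenue is ¢20.
Now minimize piece count subject to staying optimal: for each k, pieces[k] = 1 + min over i with p[i]+r[k−i]=r[k] of pieces[k−i].
pieces[4] = 2
pieces[5] = 1
pieces[6] = 2
pieces[7] = 3

3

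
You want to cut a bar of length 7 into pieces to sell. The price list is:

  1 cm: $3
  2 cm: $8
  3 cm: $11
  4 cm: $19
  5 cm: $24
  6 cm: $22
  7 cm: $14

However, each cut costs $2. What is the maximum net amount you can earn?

30

Consider every possible first cut. v[k] is the best of p[i]+v[k−i] over all sellable i≤k, charging 2 whenever i<k.
v[1] = 3
v[2] = max(3+3-2, 8+0) = 8
v[3] = max(3+8-2, 8+3-2, 11+0) = 11
v[4] = max(3+11-2, 8+8-2, 11+3-2, 19+0) = 19
v[5] = max(3+19-2, 8+11-2, 11+8-2, 19+3-2, 24+0) = 24
v[6] = max(3+24-2, 8+19-2, 11+11-2, 19+8-2, 24+3-2, 22+0) = 25
v[7] = max(3+25-2, 8+24-2, 11+19-2, …, 22+3-2, 14+0) = 30
One optimal plan: pieces 5 + 2 (1 cut) → $32 − $2 = $30.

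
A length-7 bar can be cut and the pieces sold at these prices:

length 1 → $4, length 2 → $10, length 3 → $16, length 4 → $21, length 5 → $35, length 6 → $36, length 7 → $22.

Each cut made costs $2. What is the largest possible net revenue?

43

Let net[k] be the best obtainable value from length k. For each k, try every first piece i and keep the best of price[i] + net[k−i] minus the 2 cut fee when i<k.
net[1] = 4
net[2] = 10
net[3] = 16
net[4] = 21
net[5] = 35
net[6] = 37  (first piece 1, then net[5]=35)
net[7] = 43  (first piece 2, then net[5]=35)
One optimal plan: pieces 5 + 2 (1 cut) → $45 − $2 = $43.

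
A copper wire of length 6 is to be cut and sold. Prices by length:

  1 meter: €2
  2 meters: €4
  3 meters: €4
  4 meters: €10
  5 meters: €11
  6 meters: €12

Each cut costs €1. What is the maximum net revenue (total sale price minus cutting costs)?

Build v[k] bottom-up: v[k] = max over allowed piece i of (p[i] + v[k−i]) − 1 per cut.
v[1] = 2
v[2] = max(2+2-1, 4+0) = 4
v[3] = max(2+4-1, 4+2-1, 4+0) = 5
v[4] = max(2+5-1, 4+4-1, 4+2-1, 10+0) = 10
v[5] = max(2+10-1, 4+5-1, 4+4-1, 10+2-1, 11+0) = 11
v[6] = max(2+11-1, 4+10-1, 4+5-1, 10+4-1, 11+2-1, 12+0) = 13
One optimal plan: pieces 4 + 2 (1 cut) → €14 − €1 = €13.

13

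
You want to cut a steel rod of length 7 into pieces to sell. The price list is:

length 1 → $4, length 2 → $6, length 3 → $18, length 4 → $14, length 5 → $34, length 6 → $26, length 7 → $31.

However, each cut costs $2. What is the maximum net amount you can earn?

Let r[k] be the best obtainable value from length k. For each k, try every first piece i and keep the best of price[i] + r[k−i] minus the 2 cut fee when i<k.
r[1] = 4
r[2] = max(4+4-2, 6+0) = 6
r[3] = max(4+6-2, 6+4-2, 18+0) = 18
r[4] = max(4+18-2, 6+6-2, 18+4-2, 14+0) = 20
r[5] = max(4+20-2, 6+18-2, 18+6-2, 14+4-2, 34+0) = 34
r[6] = max(4+34-2, 6+20-2, 18+18-2, 14+6-2, 34+4-2, 26+0) = 36
r[7] = max(4+36-2, 6+34-2, 18+20-2, …, 26+4-2, 31+0) = 38
One optimal plan: pieces 5 + 1 + 1 (2 cuts) → $42 − $4 = $38.

38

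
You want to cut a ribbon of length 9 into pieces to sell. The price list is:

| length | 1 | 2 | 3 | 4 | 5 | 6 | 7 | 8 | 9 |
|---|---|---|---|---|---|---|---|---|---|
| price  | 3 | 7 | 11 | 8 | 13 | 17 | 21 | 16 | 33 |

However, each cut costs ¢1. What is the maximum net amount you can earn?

33

Consider every possible first cut. v[k] is the best of p[i]+v[k−i] over all sellable i≤k, charging 1 whenever i<k.
v[1] = 3
v[2] = max(3+3-1, 7+0) = 7
v[3] = max(3+7-1, 7+3-1, 11+0) = 11
v[4] = max(3+11-1, 7+7-1, 11+3-1, 8+0) = 13
v[5] = max(3+13-1, 7+11-1, 11+7-1, 8+3-1, 13+0) = 17
v[6] = max(3+17-1, 7+13-1, 11+11-1, 8+7-1, 13+3-1, 17+0) = 21
v[7] = max(3+21-1, 7+17-1, 11+13-1, …, 17+3-1, 21+0) = 23
v[8] = max(3+23-1, 7+21-1, 11+17-1, …, 21+3-1, 16+0) = 27
v[9] = max(3+27-1, 7+23-1, 11+21-1, …, 16+3-1, 33+0) = 33
Best is to make no cuts and sell whole for ¢33.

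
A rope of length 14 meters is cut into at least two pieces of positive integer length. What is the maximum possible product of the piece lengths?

162

Define f[k] = max over 1≤i<k of i · max(k−i, f[k−i]); the inner max lets the remainder stay uncut if that's better.
f[2] = 1×max(1,0) = 1×1 = 1
f[3] = 1×max(2,1) = 1×2 = 2
f[4] = 2×max(2,1) = 2×2 = 4
f[5] = 2×max(3,2) = 2×3 = 6
f[6] = 3×max(3,2) = 3×3 = 9
f[7] = 2×max(5,6) = 2×6 = 12
f[8] = 2×max(6,9) = 2×9 = 18
f[9] = 3×max(6,9) = 3×9 = 27
f[10] = 2×max(8,18) = 2×18 = 36
f[11] = 2×max(9,27) = 2×27 = 54
f[12] = 3×max(9,27) = 3×27 = 81
f[13] = 2×max(11,54) = 2×54 = 108
f[14] = 2×max(12,81) = 2×81 = 162
One optimal split: 3 + 3 + 3 + 3 + 2; product 3×3×3×3×2 = 162.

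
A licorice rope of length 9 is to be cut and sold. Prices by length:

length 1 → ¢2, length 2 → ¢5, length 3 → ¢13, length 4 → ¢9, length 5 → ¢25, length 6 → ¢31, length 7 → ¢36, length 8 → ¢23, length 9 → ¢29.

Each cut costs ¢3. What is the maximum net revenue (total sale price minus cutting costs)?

Let r[k] be the best obtainable value from length k. For each k, try every first piece i and keep the best of price[i] + r[k−i] minus the 3 cut fee when i<k.
r[1] = 2
r[2] = 5
r[3] = 13
r[4] = 12  (first piece 1, then r[3]=13)
r[5] = 25
r[6] = 31
r[7] = 36
r[8] = 35  (first piece 1, then r[7]=36)
r[9] = 41  (first piece 3, then r[6]=31)
One optimal plan: pieces 6 + 3 (1 cut) → ¢44 − ¢3 = ¢41.

41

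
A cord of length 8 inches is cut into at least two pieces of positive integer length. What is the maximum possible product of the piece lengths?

Let prod[k] be the best product for length k (with at least one cut). For each first piece i, the rest contributes max(k−i, prod[k−i]).
prod[2] = 1×max(1,0) = 1×1 = 1
prod[3] = max(1×2, 2×1) = 2
prod[4] = max(1×3, 2×2, 3×1) = 4
prod[5] = max(1×4, 2×3, 3×2, 4×1) = 6
prod[6] = max(1×6, 2×4, 3×3, 4×2, 5×1) = 9
prod[7] = max(1×9, 2×6, 3×4, 4×3, 5×2, 6×1) = 12
prod[8] = max(1×12, 2×9, 3×6, …, 6×2, 7×1) = 18
One optimal split: 3 + 3 + 2; product 3×3×2 = 18.

18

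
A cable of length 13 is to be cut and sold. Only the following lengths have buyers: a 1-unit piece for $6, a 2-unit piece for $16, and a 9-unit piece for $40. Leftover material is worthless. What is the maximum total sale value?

Consider every possible first cut. f[k] is the best of p[i]+f[k−i] over all sellable i≤k.
f[1] = 6
f[2] = 16
f[3] = 22  (first piece 1, then f[2]=16)
f[4] = 32  (first piece 2, then f[2]=16)
f[5] = 38  (first piece 1, then f[4]=32)
f[6] = 48  (first piece 2, then f[4]=32)
f[7] = 54  (first piece 1, then f[6]=48)
f[8] = 64  (first piece 2, then f[6]=48)
f[9] = 70  (first piece 1, then f[8]=64)
f[10] = 80  (first piece 2, then f[8]=64)
f[11] = 86  (first piece 1, then f[10]=80)
f[12] = 96  (first piece 2, then f[10]=80)
f[13] = 102  (first piece 1, then f[12]=96)
One optimal cutting: 2 + 2 + 2 + 2 + 2 + 2 + 1 → $102.

102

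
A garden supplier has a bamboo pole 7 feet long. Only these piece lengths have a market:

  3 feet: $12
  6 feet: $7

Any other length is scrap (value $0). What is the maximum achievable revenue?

Build f[k] bottom-up: f[k] = max over allowed piece i of (p[i] + f[k−i]).
f[1] = 0
f[2] = 0
f[3] = 12
f[4] = 12
f[5] = 12
f[6] = max(12+12, 7+0) = 24
f[7] = max(12+12, 7+0) = 24
One optimal cutting: pieces 3 + 3 with 1 foot of scrap → $24.

24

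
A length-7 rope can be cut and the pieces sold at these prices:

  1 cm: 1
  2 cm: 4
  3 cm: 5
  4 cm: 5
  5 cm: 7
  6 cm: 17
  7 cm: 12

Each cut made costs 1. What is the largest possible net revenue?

Build v[k] bottom-up: v[k] = max over allowed piece i of (p[i] + v[k−i]) − 1 per cut.
v[1] = 1
v[2] = max(1+1-1, 4+0) = 4
v[3] = max(1+4-1, 4+1-1, 5+0) = 5
v[4] = max(1+5-1, 4+4-1, 5+1-1, 5+0) = 7
v[5] = max(1+7-1, 4+5-1, 5+4-1, 5+1-1, 7+0) = 8
v[6] = max(1+8-1, 4+7-1, 5+5-1, 5+4-1, 7+1-1, 17+0) = 17
v[7] = max(1+17-1, 4+8-1, 5+7-1, …, 17+1-1, 12+0) = 17
One optimal plan: pieces 6 + 1 (1 cut) → 18 − 1 = 17.

17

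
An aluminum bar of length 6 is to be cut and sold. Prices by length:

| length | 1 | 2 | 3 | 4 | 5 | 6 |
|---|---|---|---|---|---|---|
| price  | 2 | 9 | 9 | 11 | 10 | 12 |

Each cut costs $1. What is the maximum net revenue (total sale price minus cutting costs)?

25

Build r[k] bottom-up: r[k] = max over allowed piece i of (p[i] + r[k−i]) − 1 per cut.
r[1] = 2
r[2] = max(2+2-1, 9+0) = 9
r[3] = max(2+9-1, 9+2-1, 9+0) = 10
r[4] = max(2+10-1, 9+9-1, 9+2-1, 11+0) = 17
r[5] = max(2+17-1, 9+10-1, 9+9-1, 11+2-1, 10+0) = 18
r[6] = max(2+18-1, 9+17-1, 9+10-1, 11+9-1, 10+2-1, 12+0) = 25
One optimal plan: pieces 2 + 2 + 2 (2 cuts) → $27 − $2 = $25.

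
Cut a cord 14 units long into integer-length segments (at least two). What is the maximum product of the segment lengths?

Let P[k] be the best product for length k (with at least one cut). For each first piece i, the rest contributes max(k−i, P[k−i]).
Small cases: P[2]=1, P[3]=2, P[4]=4, P[5]=6, P[6]=9, P[7]=12, P[8]=18.
P[9] = 3·max(6,9) = 3·9 = 27
P[10] = 2·max(8,18) = 2·18 = 36
P[11] = 2·max(9,27) = 2·27 = 54
P[12] = 3·max(9,27) = 3·27 = 81
P[13] = 2·max(11,54) = 2·54 = 108
P[14] = 2·max(12,81) = 2·81 = 162
One optimal split: 3 + 3 + 3 + 3 + 2; product 3·3·3·3·2 = 162.

162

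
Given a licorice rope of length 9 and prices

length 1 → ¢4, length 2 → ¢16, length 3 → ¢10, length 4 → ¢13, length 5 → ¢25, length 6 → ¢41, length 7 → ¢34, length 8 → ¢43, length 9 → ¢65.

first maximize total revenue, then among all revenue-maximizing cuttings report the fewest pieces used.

5

Build r[k] bottom-up: r[k] = max over allowed piece i of (p[i] + r[k−i]).
r[1] = 4
r[2] = 16
r[3] = 20  (first piece 1, then r[2]=16)
r[4] = 32  (first piece 2, then r[2]=16)
r[5] = 36  (first piece 1, then r[4]=32)
r[6] = 48  (first piece 2, then r[4]=32)
r[7] = 52  (first piece 1, then r[6]=48)
r[8] = 64  (first piece 2, then r[6]=48)
r[9] = 68  (first piece 1, then r[8]=64)
Maximum revenue is ¢68.
Now minimize piece count subject to staying optimal: for each k, pieces[k] = 1 + min over i with p[i]+r[k−i]=r[k] of pieces[k−i].
pieces[6] = 3
pieces[7] = 4
pieces[8] = 4
pieces[9] = 5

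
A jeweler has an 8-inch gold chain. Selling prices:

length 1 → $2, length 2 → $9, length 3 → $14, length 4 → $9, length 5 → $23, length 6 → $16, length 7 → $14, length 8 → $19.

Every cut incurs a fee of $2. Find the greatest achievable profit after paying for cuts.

35

Consider every possible first cut. v[k] is the best of p[i]+v[k−i] over all sellable i≤k, charging 2 whenever i<k.
v[1] = 2
v[2] = 9
v[3] = 14
v[4] = 16  (first piece 2, then v[2]=9)
v[5] = 23
v[6] = 26  (first piece 3, then v[3]=14)
v[7] = 30  (first piece 2, then v[5]=23)
v[8] = 35  (first piece 3, then v[5]=23)
One optimal plan: pieces 5 + 3 (1 cut) → $37 − $2 = $35.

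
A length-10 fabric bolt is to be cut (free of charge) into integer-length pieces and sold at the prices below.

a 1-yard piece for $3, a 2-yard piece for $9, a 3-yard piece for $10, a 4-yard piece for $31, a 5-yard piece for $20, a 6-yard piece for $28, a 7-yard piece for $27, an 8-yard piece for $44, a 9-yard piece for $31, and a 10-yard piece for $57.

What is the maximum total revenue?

Let r[k] be the best obtainable value from length k. For each k, try every first piece i and keep the best of price[i] + r[k−i].
r[1] = 3
r[2] = max(3+3, 9+0) = 9
r[3] = max(3+9, 9+3, 10+0) = 12
r[4] = max(3+12, 9+9, 10+3, 31+0) = 31
r[5] = max(3+31, 9+12, 10+9, 31+3, 20+0) = 34
r[6] = max(3+34, 9+31, 10+12, 31+9, 20+3, 28+0) = 40
r[7] = max(3+40, 9+34, 10+31, …, 28+3, 27+0) = 43
r[8] = max(3+43, 9+40, 10+34, …, 27+3, 44+0) = 62
r[9] = max(3+62, 9+43, 10+40, …, 44+3, 31+0) = 65
r[10] = max(3+65, 9+62, 10+43, …, 31+3, 57+0) = 71
One optimal cutting: 4 + 4 + 2 → $31 + $31 + $9 = $71.

71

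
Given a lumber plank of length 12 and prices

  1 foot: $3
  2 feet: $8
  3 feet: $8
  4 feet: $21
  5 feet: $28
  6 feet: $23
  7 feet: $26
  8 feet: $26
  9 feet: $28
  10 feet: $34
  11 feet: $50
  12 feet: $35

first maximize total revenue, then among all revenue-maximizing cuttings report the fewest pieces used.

Let r[k] be the best obtainable value from length k. For each k, try every first piece i and keep the best of price[i] + r[k−i].
r[1] = 3
r[2] = 8
r[3] = 11  (first piece 1, then r[2]=8)
r[4] = 21
r[5] = 28
r[6] = 31  (first piece 1, then r[5]=28)
r[7] = 36  (first piece 2, then r[5]=28)
r[8] = 42  (first piece 4, then r[4]=21)
r[9] = 49  (first piece 4, then r[5]=28)
r[10] = 56  (first piece 5, then r[5]=28)
r[11] = 59  (first piece 1, then r[10]=56)
r[12] = 64  (first piece 2, then r[10]=56)
Maximum revenue is $64.
Now minimize piece count subject to staying optimal: for each k, pieces[k] = 1 + min over i with p[i]+r[k−i]=r[k] of pieces[k−i].
pieces[9] = 2
pieces[10] = 2
pieces[11] = 3
pieces[12] = 3

3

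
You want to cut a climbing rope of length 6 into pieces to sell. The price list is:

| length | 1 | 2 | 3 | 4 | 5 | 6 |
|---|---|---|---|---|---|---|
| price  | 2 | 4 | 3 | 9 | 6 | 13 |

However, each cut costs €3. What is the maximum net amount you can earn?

Let net[k] be the best obtainable value from length k. For each k, try every first piece i and keep the best of price[i] + net[k−i] minus the 3 cut fee when i<k.
net[1] = 2
net[2] = 4
net[3] = 3  (first piece 1, then net[2]=4)
net[4] = 9
net[5] = 8  (first piece 1, then net[4]=9)
net[6] = 13
Best is to make no cuts and sell whole for €13.

13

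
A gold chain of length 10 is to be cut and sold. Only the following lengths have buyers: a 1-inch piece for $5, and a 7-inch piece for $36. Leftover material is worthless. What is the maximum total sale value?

Build r[k] bottom-up: r[k] = max over allowed piece i of (p[i] + r[k−i]).
r[1] = 5
r[2] = 10  (first piece 1, then r[1]=5)
r[3] = 15  (first piece 1, then r[2]=10)
r[4] = 20  (first piece 1, then r[3]=15)
r[5] = 25  (first piece 1, then r[4]=20)
r[6] = 30  (first piece 1, then r[5]=25)
r[7] = max(5+30, 36+0) = 36
r[8] = max(5+36, 36+5) = 41
r[9] = max(5+41, 36+10) = 46
r[10] = max(5+46, 36+15) = 51
One optimal cutting: 7 + 1 + 1 + 1 → $51.

51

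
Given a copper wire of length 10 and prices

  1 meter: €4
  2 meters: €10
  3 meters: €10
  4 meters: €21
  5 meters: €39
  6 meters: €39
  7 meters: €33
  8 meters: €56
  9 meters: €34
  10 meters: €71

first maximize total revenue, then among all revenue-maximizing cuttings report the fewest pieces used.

Let r[k] be the best obtainable value from length k. For each k, try every first piece i and keep the best of price[i] + r[k−i].
r[1] = 4
r[2] = 10
r[3] = 14  (first piece 1, then r[2]=10)
r[4] = 21
r[5] = 39
r[6] = 43  (first piece 1, then r[5]=39)
r[7] = 49  (first piece 2, then r[5]=39)
r[8] = 56
r[9] = 60  (first piece 1, then r[8]=56)
r[10] = 78  (first piece 5, then r[5]=39)
Maximum revenue is €78.
Now minimize piece count subject to staying optimal: for each k, pieces[k] = 1 + min over i with p[i]+r[k−i]=r[k] of pieces[k−i].
pieces[7] = 2
pieces[8] = 1
pieces[9] = 2
pieces[10] = 2

2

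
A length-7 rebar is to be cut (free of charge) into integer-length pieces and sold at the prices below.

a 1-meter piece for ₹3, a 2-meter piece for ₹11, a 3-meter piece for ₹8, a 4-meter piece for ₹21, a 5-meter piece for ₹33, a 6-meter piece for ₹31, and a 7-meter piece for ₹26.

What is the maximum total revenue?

44

Build R[k] bottom-up: R[k] = max over allowed piece i of (p[i] + R[k−i]).
R[1] = 3
R[2] = max(3+3, 11+0) = 11
R[3] = max(3+11, 11+3, 8+0) = 14
R[4] = max(3+14, 11+11, 8+3, 21+0) = 22
R[5] = max(3+22, 11+14, 8+11, 21+3, 33+0) = 33
R[6] = max(3+33, 11+22, 8+14, 21+11, 33+3, 31+0) = 36
R[7] = max(3+36, 11+33, 8+22, …, 31+3, 26+0) = 44
One optimal cutting: 5 + 2 → ₹33 + ₹11 = ₹44.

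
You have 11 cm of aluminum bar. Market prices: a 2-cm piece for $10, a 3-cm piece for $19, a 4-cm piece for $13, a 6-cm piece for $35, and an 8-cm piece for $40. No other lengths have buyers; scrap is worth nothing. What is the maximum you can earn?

Let r[k] be the best obtainable value from length k. For each k, try every first piece i and keep the best of price[i] + r[k−i].
r[1] = 0
r[2] = 10
r[3] = max(10+0, 19+0) = 19
r[4] = max(10+10, 19+0, 13+0) = 20
r[5] = max(10+19, 19+10, 13+0) = 29
r[6] = max(10+20, 19+19, 13+10, 35+0) = 38
r[7] = max(10+29, 19+20, 13+19, 35+0) = 39
r[8] = max(10+38, 19+29, 13+20, 35+10, 40+0) = 48
r[9] = max(10+39, 19+38, 13+29, 35+19, 40+0) = 57
r[10] = max(10+48, 19+39, 13+38, 35+20, 40+10) = 58
r[11] = max(10+57, 19+48, 13+39, 35+29, 40+19) = 67
One optimal cutting: 3 + 3 + 3 + 2 → $67.

67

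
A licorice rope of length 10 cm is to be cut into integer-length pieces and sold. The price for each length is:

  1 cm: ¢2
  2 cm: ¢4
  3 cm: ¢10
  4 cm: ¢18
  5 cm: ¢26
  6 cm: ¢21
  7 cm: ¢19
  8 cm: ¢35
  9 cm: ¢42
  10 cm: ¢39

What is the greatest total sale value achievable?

52

Build v[k] bottom-up: v[k] = max over allowed piece i of (p[i] + v[k−i]).
v[1] = 2
v[2] = 4  (first piece 1, then v[1]=2)
v[3] = 10
v[4] = 18
v[5] = 26
v[6] = 28  (first piece 1, then v[5]=26)
v[7] = 30  (first piece 1, then v[6]=28)
v[8] = 36  (first piece 3, then v[5]=26)
v[9] = 44  (first piece 4, then v[5]=26)
v[10] = 52  (first piece 5, then v[5]=26)
One optimal cutting: 5 + 5 → ¢26 + ¢26 = ¢52.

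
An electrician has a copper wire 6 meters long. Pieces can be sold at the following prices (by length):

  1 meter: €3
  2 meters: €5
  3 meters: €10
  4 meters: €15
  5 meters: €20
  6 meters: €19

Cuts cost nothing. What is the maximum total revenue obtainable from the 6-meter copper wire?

Consider every possible first cut. v[k] is the best of p[i]+v[k−i] over all sellable i≤k.
v[1] = 3
v[2] = 6  (first piece 1, then v[1]=3)
v[3] = 10
v[4] = 15
v[5] = 20
v[6] = 23  (first piece 1, then v[5]=20)
One optimal cutting: 5 + 1 → €20 + €3 = €23.

23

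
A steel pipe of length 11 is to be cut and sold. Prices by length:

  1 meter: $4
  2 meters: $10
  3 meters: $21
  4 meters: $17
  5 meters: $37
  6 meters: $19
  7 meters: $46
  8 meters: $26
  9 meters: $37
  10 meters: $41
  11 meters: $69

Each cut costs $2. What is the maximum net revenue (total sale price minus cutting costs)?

75

Consider every possible first cut. r[k] is the best of p[i]+r[k−i] over all sellable i≤k, charging 2 whenever i<k.
r[1] = 4
r[2] = 10
r[3] = 21
r[4] = 23  (first piece 1, then r[3]=21)
r[5] = 37
r[6] = 40  (first piece 3, then r[3]=21)
r[7] = 46
r[8] = 56  (first piece 3, then r[5]=37)
r[9] = 59  (first piece 3, then r[6]=40)
r[10] = 72  (first piece 5, then r[5]=37)
r[11] = 75  (first piece 3, then r[8]=56)
One optimal plan: pieces 5 + 3 + 3 (2 cuts) → $79 − $4 = $75.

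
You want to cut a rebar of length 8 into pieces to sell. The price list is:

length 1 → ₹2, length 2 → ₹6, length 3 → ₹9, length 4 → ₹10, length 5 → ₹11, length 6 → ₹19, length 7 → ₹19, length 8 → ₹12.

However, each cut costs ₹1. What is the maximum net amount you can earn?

Consider every possible first cut. net[k] is the best of p[i]+net[k−i] over all sellable i≤k, charging 1 whenever i<k.
net[1] = 2
net[2] = max(2+2-1, 6+0) = 6
net[3] = max(2+6-1, 6+2-1, 9+0) = 9
net[4] = max(2+9-1, 6+6-1, 9+2-1, 10+0) = 11
net[5] = max(2+11-1, 6+9-1, 9+6-1, 10+2-1, 11+0) = 14
net[6] = max(2+14-1, 6+11-1, 9+9-1, 10+6-1, 11+2-1, 19+0) = 19
net[7] = max(2+19-1, 6+14-1, 9+11-1, …, 19+2-1, 19+0) = 20
net[8] = max(2+20-1, 6+19-1, 9+14-1, …, 19+2-1, 12+0) = 24
One optimal plan: pieces 6 + 2 (1 cut) → ₹25 − ₹1 = ₹24.

24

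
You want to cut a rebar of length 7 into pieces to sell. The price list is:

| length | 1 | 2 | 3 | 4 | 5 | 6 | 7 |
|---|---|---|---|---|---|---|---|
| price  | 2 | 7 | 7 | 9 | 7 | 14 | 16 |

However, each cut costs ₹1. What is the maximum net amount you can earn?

20

Build v[k] bottom-up: v[k] = max over allowed piece i of (p[i] + v[k−i]) − 1 per cut.
v[1] = 2
v[2] = max(2+2-1, 7+0) = 7
v[3] = max(2+7-1, 7+2-1, 7+0) = 8
v[4] = max(2+8-1, 7+7-1, 7+2-1, 9+0) = 13
v[5] = max(2+13-1, 7+8-1, 7+7-1, 9+2-1, 7+0) = 14
v[6] = max(2+14-1, 7+13-1, 7+8-1, 9+7-1, 7+2-1, 14+0) = 19
v[7] = max(2+19-1, 7+14-1, 7+13-1, …, 14+2-1, 16+0) = 20
One optimal plan: pieces 2 + 2 + 2 + 1 (3 cuts) → ₹23 − ₹3 = ₹20.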